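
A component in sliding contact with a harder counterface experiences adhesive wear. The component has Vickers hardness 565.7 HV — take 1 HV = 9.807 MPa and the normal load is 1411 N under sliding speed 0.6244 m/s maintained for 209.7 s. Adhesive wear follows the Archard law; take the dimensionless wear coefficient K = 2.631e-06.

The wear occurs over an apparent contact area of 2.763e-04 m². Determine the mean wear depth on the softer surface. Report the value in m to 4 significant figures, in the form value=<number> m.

value=3.171e-07 m

Intermediates are displayed rounded; every step keeps full float precision; a lone final rounding to 4 significant figures.
Convert: Distance covered L = v·t = 0.6244 m/s × 209.7 s = 130.9 m.
Convert: Hardness H = 565.7 HV × 9.807 MPa/HV = 5548 MPa = 5.548e+09 Pa.
SI base units throughout: W = 1411 N, H = 5.548e+09 Pa, K = 2.631e-06.
Archard relation: V = K·W·L/H = 2.631e-06 · 1411 · 130.9 / 5.548e+09 = 8.762e-11 m³.
Depth of wear h = V/A = 8.762e-11 / 2.763e-04 = 3.171e-07 m.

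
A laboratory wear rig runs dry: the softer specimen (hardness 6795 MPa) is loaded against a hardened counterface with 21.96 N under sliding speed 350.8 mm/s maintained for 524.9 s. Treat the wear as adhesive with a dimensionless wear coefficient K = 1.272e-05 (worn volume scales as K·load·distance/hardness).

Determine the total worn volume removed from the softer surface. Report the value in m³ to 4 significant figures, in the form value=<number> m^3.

value=7.569e-12 m^3

All arithmetic carries full precision; printed values are rounded. Rounded once at the end: four significant figures.
Sliding speed v = 350.8 mm/s = 0.3508 m/s. Total distance L = v·t = 0.3508 m/s × 524.9 s = 184.1 m.
Hardness H = 6795 MPa = 6.795e+09 Pa.
As SI base values: W = 21.96 N, H = 6.795e+09 Pa, K = 1.272e-05.
Worn volume V = K·W·L/H = 1.272e-05 · 21.96 · 184.1 / 6.795e+09 = 7.569e-12 m³.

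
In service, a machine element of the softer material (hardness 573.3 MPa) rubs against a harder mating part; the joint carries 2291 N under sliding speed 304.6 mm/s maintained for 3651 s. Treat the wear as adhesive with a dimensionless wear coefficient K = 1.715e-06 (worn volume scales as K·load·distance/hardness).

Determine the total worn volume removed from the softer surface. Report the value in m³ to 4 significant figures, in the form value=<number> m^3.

Intermediate values are displayed rounded. Each operation keeps exact precision. Rounded just once: four significant digits.
Sliding speed v = 304.6 mm/s = 0.3046 m/s. Total distance L = v·t = 0.3046 m/s × 3651 s = 1112 m.
Hardness H = 573.3 MPa = 5.733e+08 Pa.
Working in SI base units: W = 2291 N, H = 5.733e+08 Pa, K = 1.715e-06.
Volume removed: V = K·W·L/H = 1.715e-06 · 2291 · 1112 / 5.733e+08 = 7.622e-09 m³.

value=7.622e-09 m^3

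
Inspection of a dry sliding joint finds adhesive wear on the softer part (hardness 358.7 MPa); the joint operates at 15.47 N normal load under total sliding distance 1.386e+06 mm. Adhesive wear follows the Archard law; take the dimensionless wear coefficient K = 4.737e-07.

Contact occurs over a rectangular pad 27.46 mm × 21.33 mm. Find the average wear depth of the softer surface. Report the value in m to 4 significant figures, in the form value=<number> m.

Intermediates appear rounded. Every step runs at full precision. Rounded just once: 4 significant digits.
Total distance L = 1.386e+06 mm = 1386 m.
Hardness H = 358.7 MPa = 3.587e+08 Pa.
Pad sides 27.46 mm × 21.33 mm = 0.02746 m × 0.02133 m. Contact area A = 0.02746 m × 0.02133 m = 5.857e-04 m².
In SI base units, W = 15.47 N, H = 3.587e+08 Pa, K = 4.737e-07.
Apply Archard: V = K·W·L/H = 4.737e-07 · 15.47 · 1386 / 3.587e+08 = 2.832e-11 m³.
Depth of wear h = V/A = 2.832e-11 / 5.857e-04 = 4.834e-08 m.

value=4.834e-08 m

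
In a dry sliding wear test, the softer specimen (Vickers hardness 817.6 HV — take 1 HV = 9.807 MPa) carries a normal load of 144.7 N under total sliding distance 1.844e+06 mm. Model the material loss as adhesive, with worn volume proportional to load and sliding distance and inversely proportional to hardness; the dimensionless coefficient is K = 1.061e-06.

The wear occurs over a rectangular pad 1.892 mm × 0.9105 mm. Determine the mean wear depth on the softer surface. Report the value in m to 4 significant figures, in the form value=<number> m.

The intermediates are printed rounded. Every step maintains full float precision; a lone final rounding to four significant figures.
Convert: Distance covered L = 1.844e+06 mm = 1844 m.
Convert: Hardness H = 817.6 HV × 9.807 MPa/HV = 8018 MPa = 8.018e+09 Pa.
Convert: Pad sides 1.892 mm × 0.9105 mm = 1.892e-03 m × 9.105e-04 m. Contact area A = 1.892e-03 m × 9.105e-04 m = 1.723e-06 m².
As SI base values: W = 144.7 N, H = 8.018e+09 Pa, K = 1.061e-06.
Archard relation: V = K·W·L/H = 1.061e-06 · 144.7 · 1844 / 8.018e+09 = 3.531e-11 m³.
Mean depth h = V/A = 3.531e-11 / 1.723e-06 = 2.050e-05 m.

value=2.050e-05 m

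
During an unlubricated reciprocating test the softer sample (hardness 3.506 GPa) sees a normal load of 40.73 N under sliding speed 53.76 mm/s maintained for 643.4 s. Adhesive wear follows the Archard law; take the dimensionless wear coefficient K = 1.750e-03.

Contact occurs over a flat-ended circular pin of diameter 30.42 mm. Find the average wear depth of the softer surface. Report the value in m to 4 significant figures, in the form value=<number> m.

All arithmetic runs at exact precision; intermediate values are displayed rounded — rounded just once: four significant digits.
Sliding speed v = 53.76 mm/s = 0.05376 m/s. The distance L = v·t = 0.05376 m/s × 643.4 s = 34.59 m.
Hardness H = 3.506 GPa = 3.506e+09 Pa.
Pin diameter d = 30.42 mm = 0.03042 m. Contact area A = π·d²/4 = π·(0.03042 m)²/4 = 7.268e-04 m².
Working in SI base units: W = 40.73 N, H = 3.506e+09 Pa, K = 1.750e-03.
Archard relation: V = K·W·L/H = 1.750e-03 · 40.73 · 34.59 / 3.506e+09 = 7.032e-10 m³.
Average depth h = V/A = 7.032e-10 / 7.268e-04 = 9.675e-07 m.

value=9.675e-07 m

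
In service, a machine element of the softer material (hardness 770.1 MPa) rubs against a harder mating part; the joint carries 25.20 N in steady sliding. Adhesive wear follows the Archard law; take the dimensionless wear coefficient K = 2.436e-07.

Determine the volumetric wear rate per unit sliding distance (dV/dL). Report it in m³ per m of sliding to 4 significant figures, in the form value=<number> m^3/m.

value=7.971e-15 m^3/m

The algebra carries exact precision — intermediates are shown rounded, and a single final rounding: four significant digits.
Convert: Hardness H = 770.1 MPa = 7.701e+08 Pa.
Working in SI base units: W = 25.20 N, H = 7.701e+08 Pa, K = 2.436e-07.
The wear rate dV/dL = K·W/H — distance-free: 2.436e-07 · 25.20 / 7.701e+08 = 7.971e-15 m³/m.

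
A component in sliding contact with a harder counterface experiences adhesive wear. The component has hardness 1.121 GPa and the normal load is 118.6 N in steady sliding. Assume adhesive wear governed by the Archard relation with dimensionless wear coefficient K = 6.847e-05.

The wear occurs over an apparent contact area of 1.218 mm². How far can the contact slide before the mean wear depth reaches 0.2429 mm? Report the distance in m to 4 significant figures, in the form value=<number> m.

value=40.84 m

Every step keeps full precision — intermediate values are shown rounded; a single final rounding to 4 significant digits.
Convert: Hardness H = 1.121 GPa = 1.121e+09 Pa.
Convert: Contact area A = 1.218 mm² = 1.218e-06 m².
Convert: Depth limit h_lim = 0.2429 mm = 2.429e-04 m.
Working in SI base units: W = 118.6 N, H = 1.121e+09 Pa, K = 6.847e-05.
Volume at the limit: V_lim = h_lim·A = 2.429e-04 · 1.218e-06 = 2.959e-10 m³.
Life L = V_lim·H/(K·W) = 2.959e-10 · 1.121e+09 / (6.847e-05 · 118.6) = 40.84 m.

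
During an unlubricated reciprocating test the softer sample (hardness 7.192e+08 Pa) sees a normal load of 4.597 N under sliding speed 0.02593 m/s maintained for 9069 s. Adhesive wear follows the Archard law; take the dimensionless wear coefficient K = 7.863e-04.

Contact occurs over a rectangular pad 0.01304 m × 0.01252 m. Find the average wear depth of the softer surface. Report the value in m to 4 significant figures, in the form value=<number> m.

The intermediates are printed rounded — all working math runs at full precision, and rounded just once to four significant figures.
Path length L = v·t = 0.02593 m/s × 9069 s = 235.2 m.
Contact area A = 0.01304 m × 0.01252 m = 1.633e-04 m².
As SI base values: W = 4.597 N, H = 7.192e+08 Pa, K = 7.863e-04.
Volume removed: V = K·W·L/H = 7.863e-04 · 4.597 · 235.2 / 7.192e+08 = 1.182e-09 m³.
Mean wear depth h = V/A = 1.182e-09 / 1.633e-04 = 7.239e-06 m.

value=7.239e-06 m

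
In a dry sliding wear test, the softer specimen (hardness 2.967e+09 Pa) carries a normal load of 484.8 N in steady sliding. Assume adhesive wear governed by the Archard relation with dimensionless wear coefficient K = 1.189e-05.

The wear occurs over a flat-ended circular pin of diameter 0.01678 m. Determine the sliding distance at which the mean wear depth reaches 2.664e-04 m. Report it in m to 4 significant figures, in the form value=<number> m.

value=3.032e+04 m

Printed values are rounded — the computation holds full precision; one last rounding, at 4 significant digits.
Convert: Contact area A = π·d²/4 = π·(0.01678 m)²/4 = 2.211e-04 m².
Working in SI base units: W = 484.8 N, H = 2.967e+09 Pa, K = 1.189e-05.
At the depth limit, V_lim = h_lim·A = 2.664e-04 · 2.211e-04 = 5.891e-08 m³.
Inverting, life L = V_lim·H/(K·W) = 5.891e-08 · 2.967e+09 / (1.189e-05 · 484.8) = 3.032e+04 m.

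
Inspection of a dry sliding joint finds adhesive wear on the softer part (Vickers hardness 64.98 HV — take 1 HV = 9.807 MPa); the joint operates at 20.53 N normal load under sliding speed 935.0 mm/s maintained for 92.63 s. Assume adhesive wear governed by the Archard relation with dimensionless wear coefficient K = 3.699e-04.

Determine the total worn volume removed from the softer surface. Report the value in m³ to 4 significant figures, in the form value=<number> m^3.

Intermediate values are displayed rounded. The algebra holds full precision. Rounded once at the end: 4 significant figures.
Sliding speed v = 935.0 mm/s = 0.9350 m/s. Path length L = v·t = 0.9350 m/s × 92.63 s = 86.61 m.
Hardness H = 64.98 HV × 9.807 MPa/HV = 637.3 MPa = 6.373e+08 Pa.
SI base units throughout: W = 20.53 N, H = 6.373e+08 Pa, K = 3.699e-04.
Wear volume V = K·W·L/H = 3.699e-04 · 20.53 · 86.61 / 6.373e+08 = 1.032e-09 m³.

value=1.032e-09 m^3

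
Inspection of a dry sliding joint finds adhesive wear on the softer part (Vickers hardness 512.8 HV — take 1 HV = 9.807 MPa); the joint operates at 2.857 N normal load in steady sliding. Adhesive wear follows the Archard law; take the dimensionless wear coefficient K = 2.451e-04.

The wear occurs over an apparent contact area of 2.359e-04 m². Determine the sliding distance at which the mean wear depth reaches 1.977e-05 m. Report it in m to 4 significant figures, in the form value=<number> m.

Printed values are rounded. The computation maintains full precision, and a single final rounding to four significant figures.
Hardness H = 512.8 HV × 9.807 MPa/HV = 5029 MPa = 5.029e+09 Pa.
Working in SI base units: W = 2.857 N, H = 5.029e+09 Pa, K = 2.451e-04.
At the depth limit, V_lim = h_lim·A = 1.977e-05 · 2.359e-04 = 4.664e-09 m³.
Inverting, life L = V_lim·H/(K·W) = 4.664e-09 · 5.029e+09 / (2.451e-04 · 2.857) = 3.349e+04 m.

value=3.349e+04 m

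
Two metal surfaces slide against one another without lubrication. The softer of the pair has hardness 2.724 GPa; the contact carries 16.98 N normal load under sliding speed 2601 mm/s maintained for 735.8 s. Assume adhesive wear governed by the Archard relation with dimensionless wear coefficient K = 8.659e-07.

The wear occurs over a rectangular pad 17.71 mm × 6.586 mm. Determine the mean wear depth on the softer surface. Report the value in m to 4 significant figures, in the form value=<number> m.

Intermediate values are printed rounded. Every step maintains full float precision. Rounded once at the end, at four significant figures.
Convert: Sliding speed v = 2601 mm/s = 2.601 m/s. Total distance L = v·t = 2.601 m/s × 735.8 s = 1914 m.
Convert: Hardness H = 2.724 GPa = 2.724e+09 Pa.
Convert: Pad sides 17.71 mm × 6.586 mm = 0.01771 m × 0.006586 m. Contact area A = 0.01771 m × 0.006586 m = 1.166e-04 m².
Restated in SI base units: W = 16.98 N, H = 2.724e+09 Pa, K = 8.659e-07.
Archard relation: V = K·W·L/H = 8.659e-07 · 16.98 · 1914 / 2.724e+09 = 1.033e-11 m³.
Mean wear depth h = V/A = 1.033e-11 / 1.166e-04 = 8.856e-08 m.

value=8.856e-08 m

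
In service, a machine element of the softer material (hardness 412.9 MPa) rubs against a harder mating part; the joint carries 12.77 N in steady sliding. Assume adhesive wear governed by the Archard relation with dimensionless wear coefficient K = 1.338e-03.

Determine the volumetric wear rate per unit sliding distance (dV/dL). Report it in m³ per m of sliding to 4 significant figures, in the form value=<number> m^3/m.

Intermediate values appear rounded. All arithmetic carries exact precision. Rounded once at the end to four significant figures.
Convert: Hardness H = 412.9 MPa = 4.129e+08 Pa.
As SI base values: W = 12.77 N, H = 4.129e+08 Pa, K = 1.338e-03.
The wear rate dV/dL = K·W/H: 1.338e-03 · 12.77 / 4.129e+08 = 4.138e-11 m³/m.

value=4.138e-11 m^3/m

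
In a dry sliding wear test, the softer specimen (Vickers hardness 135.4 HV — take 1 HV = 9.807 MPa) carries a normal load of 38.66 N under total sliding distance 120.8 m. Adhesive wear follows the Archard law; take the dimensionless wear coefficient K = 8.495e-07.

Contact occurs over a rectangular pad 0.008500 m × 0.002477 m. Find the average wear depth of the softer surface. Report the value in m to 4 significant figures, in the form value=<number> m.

Each operation maintains exact precision; intermediates are displayed rounded. Rounded just once to four significant digits.
Hardness H = 135.4 HV × 9.807 MPa/HV = 1328 MPa = 1.328e+09 Pa.
Contact area A = 0.008500 m × 0.002477 m = 2.105e-05 m².
SI base units throughout: W = 38.66 N, H = 1.328e+09 Pa, K = 8.495e-07.
Worn volume V = K·W·L/H = 8.495e-07 · 38.66 · 120.8 / 1.328e+09 = 2.988e-12 m³.
Depth of wear h = V/A = 2.988e-12 / 2.105e-05 = 1.419e-07 m.

value=1.419e-07 m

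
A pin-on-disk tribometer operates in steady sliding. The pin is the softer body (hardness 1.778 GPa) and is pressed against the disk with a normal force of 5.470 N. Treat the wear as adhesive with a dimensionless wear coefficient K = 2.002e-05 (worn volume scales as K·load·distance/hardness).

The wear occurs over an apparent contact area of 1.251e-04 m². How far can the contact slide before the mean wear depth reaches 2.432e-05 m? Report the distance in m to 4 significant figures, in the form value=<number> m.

Every step runs at full precision. Intermediate values are printed rounded; a lone final rounding, at 4 significant figures.
Convert: Hardness H = 1.778 GPa = 1.778e+09 Pa.
SI base units throughout: W = 5.470 N, H = 1.778e+09 Pa, K = 2.002e-05.
Allowed volume V_lim = h_lim·A = 2.432e-05 · 1.251e-04 = 3.042e-09 m³.
Sliding life L = V_lim·H/(K·W) = 3.042e-09 · 1.778e+09 / (2.002e-05 · 5.470) = 4.940e+04 m.

value=4.940e+04 m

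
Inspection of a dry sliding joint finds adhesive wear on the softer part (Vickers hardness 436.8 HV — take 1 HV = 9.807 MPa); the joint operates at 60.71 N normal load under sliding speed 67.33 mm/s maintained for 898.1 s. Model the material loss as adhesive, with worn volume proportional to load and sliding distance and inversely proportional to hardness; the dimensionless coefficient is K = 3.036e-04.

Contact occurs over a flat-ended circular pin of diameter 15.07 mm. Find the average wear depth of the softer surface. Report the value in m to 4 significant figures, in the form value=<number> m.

value=1.459e-06 m

The intermediates are shown rounded. The algebra keeps full float precision. Rounded just once, at four significant figures.
Convert: Sliding speed v = 67.33 mm/s = 0.06733 m/s. Total distance L = v·t = 0.06733 m/s × 898.1 s = 60.47 m.
Convert: Hardness H = 436.8 HV × 9.807 MPa/HV = 4284 MPa = 4.284e+09 Pa.
Convert: Pin diameter d = 15.07 mm = 0.01507 m. Contact area A = π·d²/4 = π·(0.01507 m)²/4 = 1.784e-04 m².
In SI base units: W = 60.71 N, H = 4.284e+09 Pa, K = 3.036e-04.
Volume removed: V = K·W·L/H = 3.036e-04 · 60.71 · 60.47 / 4.284e+09 = 2.602e-10 m³.
Mean depth h = V/A = 2.602e-10 / 1.784e-04 = 1.459e-06 m.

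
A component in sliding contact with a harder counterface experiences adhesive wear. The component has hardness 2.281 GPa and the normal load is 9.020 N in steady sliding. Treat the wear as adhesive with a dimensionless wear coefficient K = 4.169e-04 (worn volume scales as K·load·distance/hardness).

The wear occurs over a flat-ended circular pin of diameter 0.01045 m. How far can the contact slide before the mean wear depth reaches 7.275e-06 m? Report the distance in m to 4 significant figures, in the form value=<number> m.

value=378.5 m

All arithmetic holds exact precision. Intermediates are displayed rounded — rounded once at the end, at 4 significant digits.
Hardness H = 2.281 GPa = 2.281e+09 Pa.
Contact area A = π·d²/4 = π·(0.01045 m)²/4 = 8.577e-05 m².
Working in SI base units: W = 9.020 N, H = 2.281e+09 Pa, K = 4.169e-04.
Permissible volume V_lim = h_lim·A = 7.275e-06 · 8.577e-05 = 6.240e-10 m³.
Life L = V_lim·H/(K·W) = 6.240e-10 · 2.281e+09 / (4.169e-04 · 9.020) = 378.5 m.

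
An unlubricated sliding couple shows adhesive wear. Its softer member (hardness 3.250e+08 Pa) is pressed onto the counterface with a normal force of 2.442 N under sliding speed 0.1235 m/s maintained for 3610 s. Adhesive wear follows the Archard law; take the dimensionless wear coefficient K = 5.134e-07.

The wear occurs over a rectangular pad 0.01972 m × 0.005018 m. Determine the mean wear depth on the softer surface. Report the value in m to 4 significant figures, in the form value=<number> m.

value=1.738e-08 m

All arithmetic keeps exact precision — intermediate values are shown rounded. Rounded once at the end to 4 significant figures.
Sliding distance L = v·t = 0.1235 m/s × 3610 s = 445.8 m.
Contact area A = 0.01972 m × 0.005018 m = 9.895e-05 m².
In SI base units: W = 2.442 N, H = 3.250e+08 Pa, K = 5.134e-07.
Worn volume V = K·W·L/H = 5.134e-07 · 2.442 · 445.8 / 3.250e+08 = 1.720e-12 m³.
Depth of wear h = V/A = 1.720e-12 / 9.895e-05 = 1.738e-08 m.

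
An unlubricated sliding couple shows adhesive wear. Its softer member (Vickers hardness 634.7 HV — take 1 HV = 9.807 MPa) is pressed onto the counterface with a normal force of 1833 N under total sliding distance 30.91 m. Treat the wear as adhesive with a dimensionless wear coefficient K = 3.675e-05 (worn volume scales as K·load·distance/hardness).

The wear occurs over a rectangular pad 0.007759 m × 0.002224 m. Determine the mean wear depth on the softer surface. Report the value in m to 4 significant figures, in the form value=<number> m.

All arithmetic maintains exact precision — shown intermediates are rounded; a single final rounding to 4 significant figures.
Convert: Hardness H = 634.7 HV × 9.807 MPa/HV = 6225 MPa = 6.225e+09 Pa.
Convert: Contact area A = 0.007759 m × 0.002224 m = 1.726e-05 m².
Restated in SI base units: W = 1833 N, H = 6.225e+09 Pa, K = 3.675e-05.
Archard volume V = K·W·L/H = 3.675e-05 · 1833 · 30.91 / 6.225e+09 = 3.345e-10 m³.
Mean wear depth h = V/A = 3.345e-10 / 1.726e-05 = 1.939e-05 m.

value=1.939e-05 m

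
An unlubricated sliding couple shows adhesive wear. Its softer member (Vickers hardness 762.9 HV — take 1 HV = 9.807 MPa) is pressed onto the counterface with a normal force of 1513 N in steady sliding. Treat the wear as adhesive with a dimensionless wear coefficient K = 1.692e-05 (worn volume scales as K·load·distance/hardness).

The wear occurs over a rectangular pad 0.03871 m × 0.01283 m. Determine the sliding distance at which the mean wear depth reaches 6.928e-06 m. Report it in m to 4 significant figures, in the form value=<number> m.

The algebra maintains exact precision. Printed values are rounded, and rounded just once, at four significant figures.
Convert: Hardness H = 762.9 HV × 9.807 MPa/HV = 7482 MPa = 7.482e+09 Pa.
Convert: Contact area A = 0.03871 m × 0.01283 m = 4.966e-04 m².
Expressed in SI base units: W = 1513 N, H = 7.482e+09 Pa, K = 1.692e-05.
Wearable volume V_lim = h_lim·A = 6.928e-06 · 4.966e-04 = 3.441e-09 m³.
Life L = V_lim·H/(K·W) = 3.441e-09 · 7.482e+09 / (1.692e-05 · 1513) = 1006 m.

value=1006 m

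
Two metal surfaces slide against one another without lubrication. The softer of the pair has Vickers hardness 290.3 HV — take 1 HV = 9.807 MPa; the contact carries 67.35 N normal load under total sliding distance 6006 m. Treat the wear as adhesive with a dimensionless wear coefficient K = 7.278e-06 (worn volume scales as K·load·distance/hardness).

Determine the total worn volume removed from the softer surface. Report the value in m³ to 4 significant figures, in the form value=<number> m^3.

value=1.034e-09 m^3

All arithmetic keeps full float precision, and the intermediates are shown rounded. Rounded once at the end: four significant digits.
Convert: Hardness H = 290.3 HV × 9.807 MPa/HV = 2847 MPa = 2.847e+09 Pa.
Collected in SI base units: W = 67.35 N, H = 2.847e+09 Pa, K = 7.278e-06.
The Archard volume V = K·W·L/H = 7.278e-06 · 67.35 · 6006 / 2.847e+09 = 1.034e-09 m³.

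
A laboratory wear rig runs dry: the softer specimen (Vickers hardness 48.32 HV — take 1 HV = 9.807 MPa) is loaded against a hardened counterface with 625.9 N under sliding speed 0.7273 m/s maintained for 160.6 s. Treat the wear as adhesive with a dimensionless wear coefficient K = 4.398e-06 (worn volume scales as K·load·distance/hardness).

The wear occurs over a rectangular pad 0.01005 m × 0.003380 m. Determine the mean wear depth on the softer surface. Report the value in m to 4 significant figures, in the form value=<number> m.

value=1.997e-05 m

All arithmetic maintains exact precision. The intermediates are printed rounded, and one final rounding to 4 significant figures.
Convert: Total distance L = v·t = 0.7273 m/s × 160.6 s = 116.8 m.
Convert: Hardness H = 48.32 HV × 9.807 MPa/HV = 473.9 MPa = 4.739e+08 Pa.
Convert: Contact area A = 0.01005 m × 0.003380 m = 3.397e-05 m².
As SI base values: W = 625.9 N, H = 4.739e+08 Pa, K = 4.398e-06.
Volume removed: V = K·W·L/H = 4.398e-06 · 625.9 · 116.8 / 4.739e+08 = 6.785e-10 m³.
Depth h = V/A = 6.785e-10 / 3.397e-05 = 1.997e-05 m.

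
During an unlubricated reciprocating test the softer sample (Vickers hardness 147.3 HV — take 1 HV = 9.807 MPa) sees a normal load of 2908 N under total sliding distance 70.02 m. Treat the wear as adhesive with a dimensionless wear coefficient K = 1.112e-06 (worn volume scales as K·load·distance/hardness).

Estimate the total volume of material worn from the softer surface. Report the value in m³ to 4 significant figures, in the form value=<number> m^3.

value=1.567e-10 m^3

The computation holds full precision. The intermediates appear rounded; a single final rounding to four significant figures.
Hardness H = 147.3 HV × 9.807 MPa/HV = 1445 MPa = 1.445e+09 Pa.
Expressed in SI base units: W = 2908 N, H = 1.445e+09 Pa, K = 1.112e-06.
Wear volume V = K·W·L/H = 1.112e-06 · 2908 · 70.02 / 1.445e+09 = 1.567e-10 m³.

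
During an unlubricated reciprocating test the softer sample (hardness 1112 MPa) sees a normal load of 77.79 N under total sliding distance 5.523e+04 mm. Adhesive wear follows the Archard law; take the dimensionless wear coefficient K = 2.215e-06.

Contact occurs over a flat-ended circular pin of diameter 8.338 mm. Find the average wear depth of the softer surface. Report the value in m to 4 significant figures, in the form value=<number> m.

value=1.567e-07 m

Intermediates are shown rounded; all working math holds exact precision. Rounded once at the end: 4 significant digits.
Total distance L = 5.523e+04 mm = 55.23 m.
Hardness H = 1112 MPa = 1.112e+09 Pa.
Pin diameter d = 8.338 mm = 0.008338 m. Contact area A = π·d²/4 = π·(0.008338 m)²/4 = 5.460e-05 m².
Expressed in SI base units: W = 77.79 N, H = 1.112e+09 Pa, K = 2.215e-06.
Volume removed: V = K·W·L/H = 2.215e-06 · 77.79 · 55.23 / 1.112e+09 = 8.558e-12 m³.
Mean depth h = V/A = 8.558e-12 / 5.460e-05 = 1.567e-07 m.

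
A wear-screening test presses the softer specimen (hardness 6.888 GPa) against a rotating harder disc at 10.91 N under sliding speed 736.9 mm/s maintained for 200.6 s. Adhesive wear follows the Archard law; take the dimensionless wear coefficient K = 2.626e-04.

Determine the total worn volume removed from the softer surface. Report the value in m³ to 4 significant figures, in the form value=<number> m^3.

value=6.148e-11 m^3

Every step runs at exact precision — the intermediates appear rounded; rounded once at the end, at four significant digits.
Convert: Sliding speed v = 736.9 mm/s = 0.7369 m/s. Distance L = v·t = 0.7369 m/s × 200.6 s = 147.8 m.
Convert: Hardness H = 6.888 GPa = 6.888e+09 Pa.
In SI base units, W = 10.91 N, H = 6.888e+09 Pa, K = 2.626e-04.
By Archard's law, V = K·W·L/H = 2.626e-04 · 10.91 · 147.8 / 6.888e+09 = 6.148e-11 m³.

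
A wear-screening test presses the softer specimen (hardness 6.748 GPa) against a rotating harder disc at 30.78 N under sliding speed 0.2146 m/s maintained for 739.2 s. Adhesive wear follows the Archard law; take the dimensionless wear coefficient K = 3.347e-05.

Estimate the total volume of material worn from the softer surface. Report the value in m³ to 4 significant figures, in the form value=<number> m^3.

value=2.422e-11 m^3

Every step holds full precision — the intermediates are printed rounded — one last rounding: four significant figures.
Total distance L = v·t = 0.2146 m/s × 739.2 s = 158.6 m.
Hardness H = 6.748 GPa = 6.748e+09 Pa.
Expressed in SI base units: W = 30.78 N, H = 6.748e+09 Pa, K = 3.347e-05.
Archard volume V = K·W·L/H = 3.347e-05 · 30.78 · 158.6 / 6.748e+09 = 2.422e-11 m³.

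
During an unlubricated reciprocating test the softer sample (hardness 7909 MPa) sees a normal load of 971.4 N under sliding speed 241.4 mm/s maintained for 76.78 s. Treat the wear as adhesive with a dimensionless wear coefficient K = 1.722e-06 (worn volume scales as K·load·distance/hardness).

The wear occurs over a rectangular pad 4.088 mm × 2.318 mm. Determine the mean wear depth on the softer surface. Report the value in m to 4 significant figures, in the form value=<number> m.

value=4.137e-07 m

Intermediates appear rounded; all working math holds full float precision — a single final rounding to 4 significant figures.
Sliding speed v = 241.4 mm/s = 0.2414 m/s. Path length L = v·t = 0.2414 m/s × 76.78 s = 18.53 m.
Hardness H = 7909 MPa = 7.909e+09 Pa.
Pad sides 4.088 mm × 2.318 mm = 0.004088 m × 0.002318 m. Contact area A = 0.004088 m × 0.002318 m = 9.476e-06 m².
As SI base values: W = 971.4 N, H = 7.909e+09 Pa, K = 1.722e-06.
By Archard's law, V = K·W·L/H = 1.722e-06 · 971.4 · 18.53 / 7.909e+09 = 3.920e-12 m³.
Average depth h = V/A = 3.920e-12 / 9.476e-06 = 4.137e-07 m.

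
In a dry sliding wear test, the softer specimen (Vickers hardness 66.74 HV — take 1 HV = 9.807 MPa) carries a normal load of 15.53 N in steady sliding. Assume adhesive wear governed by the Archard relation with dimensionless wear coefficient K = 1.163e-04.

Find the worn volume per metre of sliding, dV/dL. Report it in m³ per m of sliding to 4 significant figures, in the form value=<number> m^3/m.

value=2.759e-12 m^3/m

All arithmetic maintains exact precision, and the intermediates are displayed rounded. Rounded once at the end, at four significant digits.
Hardness H = 66.74 HV × 9.807 MPa/HV = 654.5 MPa = 6.545e+08 Pa.
Working in SI base units: W = 15.53 N, H = 6.545e+08 Pa, K = 1.163e-04.
Wear rate dV/dL = K·W/H (independent of L): 1.163e-04 · 15.53 / 6.545e+08 = 2.759e-12 m³/m.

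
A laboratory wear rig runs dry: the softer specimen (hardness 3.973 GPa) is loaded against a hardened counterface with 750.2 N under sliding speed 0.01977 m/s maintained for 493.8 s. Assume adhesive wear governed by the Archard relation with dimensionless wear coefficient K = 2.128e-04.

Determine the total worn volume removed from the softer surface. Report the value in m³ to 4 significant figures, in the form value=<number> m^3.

value=3.923e-10 m^3

Shown intermediates are rounded. The algebra carries full float precision. Rounded once at the end to four significant figures.
The distance L = v·t = 0.01977 m/s × 493.8 s = 9.762 m.
Hardness H = 3.973 GPa = 3.973e+09 Pa.
Restated in SI base units: W = 750.2 N, H = 3.973e+09 Pa, K = 2.128e-04.
Wear volume V = K·W·L/H = 2.128e-04 · 750.2 · 9.762 / 3.973e+09 = 3.923e-10 m³.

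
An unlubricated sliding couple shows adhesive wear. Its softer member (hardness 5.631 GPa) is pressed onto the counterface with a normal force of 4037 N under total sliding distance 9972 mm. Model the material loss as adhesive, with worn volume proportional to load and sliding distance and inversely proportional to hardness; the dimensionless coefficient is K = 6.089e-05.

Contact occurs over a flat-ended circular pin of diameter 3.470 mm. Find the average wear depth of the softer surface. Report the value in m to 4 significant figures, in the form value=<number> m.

value=4.603e-05 m

All working math keeps full float precision, and the intermediates are printed rounded — one last rounding: 4 significant figures.
Sliding distance L = 9972 mm = 9.972 m.
Hardness H = 5.631 GPa = 5.631e+09 Pa.
Pin diameter d = 3.470 mm = 0.003470 m. Contact area A = π·d²/4 = π·(0.003470 m)²/4 = 9.457e-06 m².
In SI base units, W = 4037 N, H = 5.631e+09 Pa, K = 6.089e-05.
Archard volume V = K·W·L/H = 6.089e-05 · 4037 · 9.972 / 5.631e+09 = 4.353e-10 m³.
Mean depth h = V/A = 4.353e-10 / 9.457e-06 = 4.603e-05 m.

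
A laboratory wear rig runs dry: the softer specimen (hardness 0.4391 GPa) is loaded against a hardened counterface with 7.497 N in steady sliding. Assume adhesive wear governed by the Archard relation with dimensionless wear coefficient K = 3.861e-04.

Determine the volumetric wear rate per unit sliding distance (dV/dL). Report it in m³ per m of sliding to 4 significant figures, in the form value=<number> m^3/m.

value=6.592e-12 m^3/m

Intermediates are printed rounded. All working math maintains full float precision, and rounded just once: 4 significant figures.
Convert: Hardness H = 0.4391 GPa = 4.391e+08 Pa.
Working in SI base units: W = 7.497 N, H = 4.391e+08 Pa, K = 3.861e-04.
Sliding wear rate dV/dL = K·W/H — distance-free: 3.861e-04 · 7.497 / 4.391e+08 = 6.592e-12 m³/m.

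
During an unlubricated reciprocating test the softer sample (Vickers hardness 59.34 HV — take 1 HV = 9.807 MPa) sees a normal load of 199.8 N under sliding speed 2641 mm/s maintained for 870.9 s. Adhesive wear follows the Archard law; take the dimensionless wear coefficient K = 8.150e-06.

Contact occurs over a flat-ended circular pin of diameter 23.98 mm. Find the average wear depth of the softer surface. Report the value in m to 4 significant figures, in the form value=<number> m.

value=1.425e-05 m

Shown intermediates are rounded, and the computation runs at full precision, and rounded just once, at four significant figures.
Sliding speed v = 2641 mm/s = 2.641 m/s. Total distance L = v·t = 2.641 m/s × 870.9 s = 2300 m.
Hardness H = 59.34 HV × 9.807 MPa/HV = 581.9 MPa = 5.819e+08 Pa.
Pin diameter d = 23.98 mm = 0.02398 m. Contact area A = π·d²/4 = π·(0.02398 m)²/4 = 4.516e-04 m².
Expressed in SI base units: W = 199.8 N, H = 5.819e+08 Pa, K = 8.150e-06.
By Archard's law, V = K·W·L/H = 8.150e-06 · 199.8 · 2300 / 5.819e+08 = 6.436e-09 m³.
Depth of wear h = V/A = 6.436e-09 / 4.516e-04 = 1.425e-05 m.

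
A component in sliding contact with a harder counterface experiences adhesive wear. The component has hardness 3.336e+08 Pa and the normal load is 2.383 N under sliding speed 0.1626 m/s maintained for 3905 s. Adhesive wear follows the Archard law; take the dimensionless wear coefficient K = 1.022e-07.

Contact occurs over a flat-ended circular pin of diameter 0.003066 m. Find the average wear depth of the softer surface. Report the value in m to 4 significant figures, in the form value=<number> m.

Intermediate values are printed rounded, and the algebra holds full float precision; a lone final rounding: four significant digits.
Sliding distance L = v·t = 0.1626 m/s × 3905 s = 635.0 m.
Contact area A = π·d²/4 = π·(0.003066 m)²/4 = 7.383e-06 m².
Expressed in SI base units: W = 2.383 N, H = 3.336e+08 Pa, K = 1.022e-07.
By Archard's law, V = K·W·L/H = 1.022e-07 · 2.383 · 635.0 / 3.336e+08 = 4.635e-13 m³.
Mean depth h = V/A = 4.635e-13 / 7.383e-06 = 6.279e-08 m.

value=6.279e-08 m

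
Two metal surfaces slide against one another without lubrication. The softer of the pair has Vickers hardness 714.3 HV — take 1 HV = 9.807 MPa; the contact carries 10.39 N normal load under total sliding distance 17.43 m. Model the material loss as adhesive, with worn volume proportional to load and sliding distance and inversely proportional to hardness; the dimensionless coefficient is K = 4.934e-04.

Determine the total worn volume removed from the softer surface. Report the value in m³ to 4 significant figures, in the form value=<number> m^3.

value=1.276e-11 m^3

All arithmetic holds exact precision, and intermediate values appear rounded — a single final rounding, at four significant figures.
Convert: Hardness H = 714.3 HV × 9.807 MPa/HV = 7005 MPa = 7.005e+09 Pa.
In SI base units, W = 10.39 N, H = 7.005e+09 Pa, K = 4.934e-04.
Wear volume V = K·W·L/H = 4.934e-04 · 10.39 · 17.43 / 7.005e+09 = 1.276e-11 m³.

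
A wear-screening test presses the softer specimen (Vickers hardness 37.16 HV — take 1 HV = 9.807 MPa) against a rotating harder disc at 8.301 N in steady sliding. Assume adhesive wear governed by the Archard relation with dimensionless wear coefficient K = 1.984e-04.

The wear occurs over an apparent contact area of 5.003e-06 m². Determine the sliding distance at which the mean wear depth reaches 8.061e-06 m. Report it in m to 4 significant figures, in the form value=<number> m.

value=8.924 m

Intermediates are printed rounded; every step carries full precision — rounded just once: four significant digits.
Hardness H = 37.16 HV × 9.807 MPa/HV = 364.4 MPa = 3.644e+08 Pa.
Working in SI base units: W = 8.301 N, H = 3.644e+08 Pa, K = 1.984e-04.
Permissible volume V_lim = h_lim·A = 8.061e-06 · 5.003e-06 = 4.033e-11 m³.
So the life L = V_lim·H/(K·W) = 4.033e-11 · 3.644e+08 / (1.984e-04 · 8.301) = 8.924 m.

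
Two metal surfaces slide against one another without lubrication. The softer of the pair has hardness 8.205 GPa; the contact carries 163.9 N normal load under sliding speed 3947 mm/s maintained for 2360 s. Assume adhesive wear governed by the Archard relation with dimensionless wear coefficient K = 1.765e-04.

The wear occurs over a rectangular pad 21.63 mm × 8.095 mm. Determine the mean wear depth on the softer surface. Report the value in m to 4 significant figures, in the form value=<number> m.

value=1.876e-04 m

Intermediate values appear rounded; each operation runs at exact precision; a single final rounding to 4 significant digits.
Sliding speed v = 3947 mm/s = 3.947 m/s. Distance covered L = v·t = 3.947 m/s × 2360 s = 9315 m.
Hardness H = 8.205 GPa = 8.205e+09 Pa.
Pad sides 21.63 mm × 8.095 mm = 0.02163 m × 0.008095 m. Contact area A = 0.02163 m × 0.008095 m = 1.751e-04 m².
Restated in SI base units: W = 163.9 N, H = 8.205e+09 Pa, K = 1.765e-04.
The Archard volume V = K·W·L/H = 1.765e-04 · 163.9 · 9315 / 8.205e+09 = 3.284e-08 m³.
Average depth h = V/A = 3.284e-08 / 1.751e-04 = 1.876e-04 m.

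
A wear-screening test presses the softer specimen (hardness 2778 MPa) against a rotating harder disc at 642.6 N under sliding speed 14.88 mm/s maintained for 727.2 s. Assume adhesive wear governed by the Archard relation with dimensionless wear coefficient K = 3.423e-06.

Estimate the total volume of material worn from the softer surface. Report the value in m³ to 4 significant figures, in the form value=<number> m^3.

value=8.568e-12 m^3

The computation carries full float precision; quoted intermediates are rounded; one final rounding to four significant figures.
Convert: Sliding speed v = 14.88 mm/s = 0.01488 m/s. Sliding distance L = v·t = 0.01488 m/s × 727.2 s = 10.82 m.
Convert: Hardness H = 2778 MPa = 2.778e+09 Pa.
In SI base units, W = 642.6 N, H = 2.778e+09 Pa, K = 3.423e-06.
Worn volume V = K·W·L/H = 3.423e-06 · 642.6 · 10.82 / 2.778e+09 = 8.568e-12 m³.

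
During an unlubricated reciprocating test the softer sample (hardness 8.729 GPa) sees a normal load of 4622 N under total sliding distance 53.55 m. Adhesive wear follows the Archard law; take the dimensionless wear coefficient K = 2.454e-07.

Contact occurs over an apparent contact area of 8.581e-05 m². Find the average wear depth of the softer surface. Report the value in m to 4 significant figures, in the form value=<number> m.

value=8.109e-08 m

Each operation runs at full precision — intermediate values are shown rounded. Rounded once at the end, at 4 significant figures.
Convert: Hardness H = 8.729 GPa = 8.729e+09 Pa.
Collected in SI base units: W = 4622 N, H = 8.729e+09 Pa, K = 2.454e-07.
The Archard volume V = K·W·L/H = 2.454e-07 · 4622 · 53.55 / 8.729e+09 = 6.958e-12 m³.
Depth h = V/A = 6.958e-12 / 8.581e-05 = 8.109e-08 m.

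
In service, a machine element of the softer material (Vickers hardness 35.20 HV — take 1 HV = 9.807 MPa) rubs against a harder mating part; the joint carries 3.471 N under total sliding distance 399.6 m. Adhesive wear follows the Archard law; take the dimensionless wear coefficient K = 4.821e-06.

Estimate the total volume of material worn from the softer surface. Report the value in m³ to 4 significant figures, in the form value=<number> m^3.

Every step carries full precision; intermediate values are printed rounded. Rounded just once to four significant digits.
Hardness H = 35.20 HV × 9.807 MPa/HV = 345.2 MPa = 3.452e+08 Pa.
Expressed in SI base units: W = 3.471 N, H = 3.452e+08 Pa, K = 4.821e-06.
Wear volume V = K·W·L/H = 4.821e-06 · 3.471 · 399.6 / 3.452e+08 = 1.937e-11 m³.

value=1.937e-11 m^3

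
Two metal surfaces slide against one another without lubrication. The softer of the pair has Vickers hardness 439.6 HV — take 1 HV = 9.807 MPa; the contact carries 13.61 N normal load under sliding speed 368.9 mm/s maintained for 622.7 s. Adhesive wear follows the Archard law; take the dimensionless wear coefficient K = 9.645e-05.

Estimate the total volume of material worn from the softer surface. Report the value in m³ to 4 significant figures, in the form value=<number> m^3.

value=6.994e-11 m^3

Intermediates are shown rounded; each operation keeps full precision; rounded once at the end to four significant digits.
Convert: Sliding speed v = 368.9 mm/s = 0.3689 m/s. Sliding distance L = v·t = 0.3689 m/s × 622.7 s = 229.7 m.
Convert: Hardness H = 439.6 HV × 9.807 MPa/HV = 4311 MPa = 4.311e+09 Pa.
Restated in SI base units: W = 13.61 N, H = 4.311e+09 Pa, K = 9.645e-05.
Archard volume V = K·W·L/H = 9.645e-05 · 13.61 · 229.7 / 4.311e+09 = 6.994e-11 m³.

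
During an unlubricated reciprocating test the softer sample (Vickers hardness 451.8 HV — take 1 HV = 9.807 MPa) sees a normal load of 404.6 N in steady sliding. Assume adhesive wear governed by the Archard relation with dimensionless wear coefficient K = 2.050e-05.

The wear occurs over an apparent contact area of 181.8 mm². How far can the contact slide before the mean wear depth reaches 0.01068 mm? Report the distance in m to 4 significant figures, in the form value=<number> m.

Intermediate values appear rounded. All working math keeps full precision. Rounded just once to four significant figures.
Convert: Hardness H = 451.8 HV × 9.807 MPa/HV = 4431 MPa = 4.431e+09 Pa.
Convert: Contact area A = 181.8 mm² = 1.818e-04 m².
Convert: Depth limit h_lim = 0.01068 mm = 1.068e-05 m.
Collected in SI base units: W = 404.6 N, H = 4.431e+09 Pa, K = 2.050e-05.
Limit volume V_lim = h_lim·A = 1.068e-05 · 1.818e-04 = 1.942e-09 m³.
Inverting, life L = V_lim·H/(K·W) = 1.942e-09 · 4.431e+09 / (2.050e-05 · 404.6) = 1037 m.

value=1037 m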